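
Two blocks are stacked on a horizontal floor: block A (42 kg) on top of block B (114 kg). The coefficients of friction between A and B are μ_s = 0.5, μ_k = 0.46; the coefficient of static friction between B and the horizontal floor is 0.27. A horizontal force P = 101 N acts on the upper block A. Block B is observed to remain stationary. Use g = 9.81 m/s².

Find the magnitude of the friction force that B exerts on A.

f ≈ 101 N

Normal force at the A–B interface: N₁ = m_A g = 412 N.
Maximum static friction on A from B: μ_s N₁ = 0.5×412 = 206 N.
Since P = 101 N ≤ 206 N, A does not slip on B; friction on A equals P = 101 N.
B experiences an equal 101 N forward from A (third law). B is in equilibrium, so the floor supplies f₂ = 101 N of static friction (limit μ_s(m_A+m_B)g = 413.2 N, not exceeded).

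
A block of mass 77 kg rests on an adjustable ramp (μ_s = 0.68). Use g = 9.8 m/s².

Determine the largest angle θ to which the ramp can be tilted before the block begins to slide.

θ_max ≈ 34.2°

At the slip threshold, m g sin θ = μ_s · m g cos θ, so tan θ = μ_s.
θ_max = arctan(0.68) = 34.2°.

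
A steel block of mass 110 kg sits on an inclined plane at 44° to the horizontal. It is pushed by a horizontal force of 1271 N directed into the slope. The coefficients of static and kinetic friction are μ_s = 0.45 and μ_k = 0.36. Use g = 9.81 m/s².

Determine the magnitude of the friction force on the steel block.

Resolve perpendicular to the incline: N = m g cos θ + P sin θ = 110×9.81×cos 44° + 1271×sin 44° = 1659 N.
Along the incline, the net driving force (taking up-slope positive) is P cos θ − m g sin θ = 914.3 − 749.6 = 164.7 N, so equilibrium requires friction f = -164.7 N (down-slope).
Maximum static friction: μ_s N = 0.45 × 1659 = 746.6 N.
Since 164.7 N is within the 746.6 N limit, the steel block stays put and friction is exactly 165 N.

f ≈ 165 N (down the incline)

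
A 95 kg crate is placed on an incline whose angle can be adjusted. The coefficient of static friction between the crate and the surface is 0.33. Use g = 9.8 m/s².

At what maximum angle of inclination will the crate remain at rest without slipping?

θ_max ≈ 18.3°

At the slip threshold, m g sin θ = μ_s · m g cos θ, so tan θ = μ_s.
θ_max = arctan(0.33) = 18.3°.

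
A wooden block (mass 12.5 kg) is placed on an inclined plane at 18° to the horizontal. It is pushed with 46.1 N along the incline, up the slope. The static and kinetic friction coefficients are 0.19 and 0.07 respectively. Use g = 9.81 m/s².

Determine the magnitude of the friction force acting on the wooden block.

f ≈ 8.21 N (down the incline)

Normal force: N = m g cos θ = 12.5 × 9.81 × cos 18° = 116.6 N.
The friction needed for equilibrium is m g sin θ − P = 37.89 − 46.1 = -8.207 N, measured positive up-slope.
The static-friction ceiling is μ_s N = 0.19 × 116.6 = 22.16 N.
Since |-8.207| ≤ 22.16 N, static friction is sufficient; f equals the required value, not μ_s N.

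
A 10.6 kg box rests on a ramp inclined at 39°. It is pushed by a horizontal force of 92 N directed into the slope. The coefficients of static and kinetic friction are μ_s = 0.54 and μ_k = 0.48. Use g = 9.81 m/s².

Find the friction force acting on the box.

Resolve perpendicular to the incline: N = m g cos θ + P sin θ = 10.6×9.81×cos 39° + 92×sin 39° = 138.7 N.
Along the incline, the net driving force (taking up-slope positive) is P cos θ − m g sin θ = 71.5 − 65.44 = 6.057 N, so equilibrium requires friction f = -6.057 N (down-slope).
The limit of static friction is μ_s N = 74.9 N.
Since 6.057 N is within the 74.9 N limit, the box stays put and friction is exactly 6.06 N.

f ≈ 6.06 N (down the incline)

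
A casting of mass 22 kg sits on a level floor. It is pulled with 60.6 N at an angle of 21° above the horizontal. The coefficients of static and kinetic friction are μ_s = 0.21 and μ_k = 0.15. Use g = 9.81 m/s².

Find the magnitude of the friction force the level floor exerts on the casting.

The vertical component of P reduces the normal force: N = m g − P sin α = 215.8 − 21.72 = 194.1 N.
Horizontally, friction must balance P cos α = 56.57 N.
μ_s N = 0.21 × 194.1 = 40.76 N.
The required friction exceeds μ_s N, so the casting moves and f = μ_k N = 29.1 N.

f ≈ 29.1 N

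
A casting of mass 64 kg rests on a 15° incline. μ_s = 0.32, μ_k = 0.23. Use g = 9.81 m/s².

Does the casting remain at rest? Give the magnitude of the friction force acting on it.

N = m g cos θ = 606 N.
Down-slope weight component: m g sin θ = 162 N.
μ_s N = 194 N.
162 ≤ 194 N, so it stays put; friction = 162 N.

f ≈ 162 N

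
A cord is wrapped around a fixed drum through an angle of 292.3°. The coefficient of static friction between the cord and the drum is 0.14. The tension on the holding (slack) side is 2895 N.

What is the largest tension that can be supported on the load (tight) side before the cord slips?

T_max ≈ 5910 N

At impending slip the capstan equation gives T₂/T₁ = e^{μβ} with β in radians.
β = 292.3° × π/180 = 5.102 rad.
e^{μβ} = e^{0.14×5.102} = 2.043.
T₂ = T₁ · e^{μβ} = 2895 × 2.043 = 5910 N.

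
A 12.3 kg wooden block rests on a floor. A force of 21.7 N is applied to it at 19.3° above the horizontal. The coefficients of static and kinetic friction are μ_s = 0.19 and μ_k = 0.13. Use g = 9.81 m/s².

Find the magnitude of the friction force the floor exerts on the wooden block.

f ≈ 20.5 N

N = m g − P sin α = 120.7 − 21.7×sin 19.3° = 113.5 N.
The horizontal driving force is P cos α = 20.48 N, so equilibrium needs friction f = 20.48 N.
μ_s N = 0.19 × 113.5 = 21.56 N.
20.48 ≤ 21.56 N → static; friction equals the required 20.5 N.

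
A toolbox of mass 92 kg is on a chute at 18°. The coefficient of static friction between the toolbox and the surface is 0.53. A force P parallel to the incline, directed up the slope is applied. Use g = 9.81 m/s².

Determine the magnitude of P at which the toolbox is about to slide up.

P ≈ 734 N

At impending motion up the slope, friction acts down-slope at its limit: f = μ_s N.
P is parallel to the surface, so N = m g cos θ = 858 N.
Along the incline: P = m g sin θ + μ_s N = 279 + 0.53×858 = 734 N.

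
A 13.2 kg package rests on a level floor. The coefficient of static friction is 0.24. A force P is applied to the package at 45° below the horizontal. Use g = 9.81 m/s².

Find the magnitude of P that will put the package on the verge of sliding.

N = m g + P sin α (the push presses the package into the level floor).
At impending slip, P cos α = μ_s N = μ_s (m g + P sin α).
Solving: P (cos α − μ_s sin α) = μ_s m g → P = 0.24×129/(cos 45° − 0.24 sin 45°) = 31.1/0.5374 = 57.8 N.

P ≈ 57.8 N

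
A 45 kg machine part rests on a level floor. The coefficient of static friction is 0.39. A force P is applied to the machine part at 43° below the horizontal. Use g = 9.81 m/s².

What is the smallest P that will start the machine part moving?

P ≈ 370 N

N = m g + P sin α (the push presses the machine part into the level floor).
At impending slip, P cos α = μ_s N = μ_s (m g + P sin α).
Solving: P (cos α − μ_s sin α) = μ_s m g → P = 0.39×441/(cos 43° − 0.39 sin 43°) = 172/0.4654 = 370 N.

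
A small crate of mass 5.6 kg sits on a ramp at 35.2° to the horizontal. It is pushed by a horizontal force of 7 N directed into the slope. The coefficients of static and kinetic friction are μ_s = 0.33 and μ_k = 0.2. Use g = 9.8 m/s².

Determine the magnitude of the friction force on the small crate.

f ≈ 9.78 N (up the incline)

Normal direction: N = m g cos θ + P sin θ = 48.88 N.
Parallel to the incline: P cos θ − m g sin θ = 5.72 − 31.63 = -25.91 N; the friction needed to balance this is 25.91 N acting up the slope.
The limit of static friction is μ_s N = 16.13 N.
The required 25.91 N exceeds the static limit, so the small crate slides down-slope and f = μ_k N = 0.2×48.88 = 9.78 N.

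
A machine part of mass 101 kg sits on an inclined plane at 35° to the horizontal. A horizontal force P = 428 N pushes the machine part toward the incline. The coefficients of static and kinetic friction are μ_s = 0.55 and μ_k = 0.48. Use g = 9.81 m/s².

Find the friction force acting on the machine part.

f ≈ 218 N (up the incline)

The horizontal push has a component P sin θ into the surface, so N = m g cos θ + P sin θ = 811.6 + 245.5 = 1057 N.
Along the incline, the net driving force (taking up-slope positive) is P cos θ − m g sin θ = 350.6 − 568.3 = -217.7 N, so equilibrium requires friction f = 217.7 N (up-slope).
The limit of static friction is μ_s N = 581.4 N.
|f_req| = 217.7 ≤ 581.4 N → the machine part is in equilibrium; friction equals the required value.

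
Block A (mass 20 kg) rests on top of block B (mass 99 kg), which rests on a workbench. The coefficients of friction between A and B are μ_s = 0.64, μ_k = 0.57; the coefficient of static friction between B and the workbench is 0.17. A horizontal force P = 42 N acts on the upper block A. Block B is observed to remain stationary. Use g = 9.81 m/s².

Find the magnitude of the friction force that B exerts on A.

Between the blocks, N₁ = m_A g = 196.2 N.
Maximum static friction on A from B: μ_s N₁ = 0.64×196.2 = 125.6 N.
P = 42 N is within that limit, so A and B move together (both at rest); the A–B friction is simply f₁ = P = 42 N.
B experiences an equal 42 N forward from A (third law). B is in equilibrium, so the floor supplies f₂ = 42 N of static friction (limit μ_s(m_A+m_B)g = 198.5 N, not exceeded).

f ≈ 42 N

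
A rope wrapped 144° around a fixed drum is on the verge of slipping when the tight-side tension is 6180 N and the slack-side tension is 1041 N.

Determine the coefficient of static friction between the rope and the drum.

T₂/T₁ = e^{μβ} → μ = ln(T₂/T₁)/β.
β = 144° = 2.513 rad.
μ = ln(6180/1041)/2.513 = ln(5.937)/2.513 = 0.709.

μ ≈ 0.709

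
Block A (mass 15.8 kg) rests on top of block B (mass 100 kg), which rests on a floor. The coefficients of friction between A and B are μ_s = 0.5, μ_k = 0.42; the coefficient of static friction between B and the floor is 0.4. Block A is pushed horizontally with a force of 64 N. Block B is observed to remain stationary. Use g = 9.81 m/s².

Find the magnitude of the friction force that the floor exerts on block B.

Normal force at the A–B interface: N₁ = m_A g = 155 N.
So the A–B interface can sustain at most μ_s N₁ = 77.5 N of static friction.
Since P = 64 N ≤ 77.5 N, A does not slip on B; friction on A equals P = 64 N.
B experiences an equal 64 N forward from A (third law). B is in equilibrium, so the floor supplies f₂ = 64 N of static friction (limit μ_s(m_A+m_B)g = 454.4 N, not exceeded).

f ≈ 64 N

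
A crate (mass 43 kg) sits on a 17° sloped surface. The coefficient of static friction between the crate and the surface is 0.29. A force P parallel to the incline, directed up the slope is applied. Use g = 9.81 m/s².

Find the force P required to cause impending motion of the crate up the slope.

P ≈ 240 N

At impending motion up the slope, friction acts down-slope at its limit: f = μ_s N.
P is parallel to the surface, so N = m g cos θ = 403 N.
Along the incline: P = m g sin θ + μ_s N = 123 + 0.29×403 = 240 N.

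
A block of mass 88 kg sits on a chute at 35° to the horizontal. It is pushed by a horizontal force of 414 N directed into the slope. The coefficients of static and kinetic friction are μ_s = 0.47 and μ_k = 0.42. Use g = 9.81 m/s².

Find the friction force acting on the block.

f ≈ 156 N (up the incline)

Resolve perpendicular to the incline: N = m g cos θ + P sin θ = 88×9.81×cos 35° + 414×sin 35° = 944.6 N.
Parallel to the incline: P cos θ − m g sin θ = 339.1 − 495.2 = -156 N; the friction needed to balance this is 156 N acting up the slope.
The limit of static friction is μ_s N = 444 N.
|f_req| = 156 ≤ 444 N → the block is in equilibrium; friction equals the required value.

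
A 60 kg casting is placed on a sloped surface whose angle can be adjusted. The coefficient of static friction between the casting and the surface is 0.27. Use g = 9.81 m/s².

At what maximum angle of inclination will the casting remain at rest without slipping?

θ_max ≈ 15.1°

At the slip threshold, m g sin θ = μ_s · m g cos θ, so tan θ = μ_s.
θ_max = arctan(0.27) = 15.1°.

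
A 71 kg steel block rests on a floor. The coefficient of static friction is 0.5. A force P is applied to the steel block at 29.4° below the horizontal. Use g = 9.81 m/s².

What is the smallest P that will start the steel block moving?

P ≈ 557 N

N = m g + P sin α (the push presses the steel block into the floor).
At impending slip, P cos α = μ_s N = μ_s (m g + P sin α).
Solving: P (cos α − μ_s sin α) = μ_s m g → P = 0.5×697/(cos 29.4° − 0.5 sin 29.4°) = 348/0.6258 = 557 N.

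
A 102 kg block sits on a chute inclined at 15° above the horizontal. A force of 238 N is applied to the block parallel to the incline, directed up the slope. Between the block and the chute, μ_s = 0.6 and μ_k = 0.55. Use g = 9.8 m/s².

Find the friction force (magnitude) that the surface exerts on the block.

f ≈ 20.7 N (up the incline)

The normal reaction is N = m g cos θ = 965.5 N.
For equilibrium along the incline the friction force must supply f = m g sin θ − P = 258.7 − 238 = 20.72 N (positive meaning up-slope).
Maximum static friction available: μ_s N = 0.6 × 965.5 = 579.3 N.
Since |20.72| ≤ 579.3 N, static friction is sufficient; f equals the required value, not μ_s N.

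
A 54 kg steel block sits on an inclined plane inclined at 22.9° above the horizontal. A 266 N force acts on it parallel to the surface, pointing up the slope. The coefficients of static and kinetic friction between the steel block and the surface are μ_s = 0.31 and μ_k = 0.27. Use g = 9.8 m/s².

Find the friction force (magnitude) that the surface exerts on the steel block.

Normal force: N = m g cos θ = 54 × 9.8 × cos 22.9° = 487.5 N.
Parallel to the incline, ΣF = 0 gives f = m g sin θ − P = 205.9 − 266 = -60.08 N (up-slope positive).
The static-friction ceiling is μ_s N = 0.31 × 487.5 = 151.1 N.
Since |-60.08| ≤ 151.1 N, static friction is sufficient; f equals the required value, not μ_s N.

f ≈ 60.1 N (down the incline)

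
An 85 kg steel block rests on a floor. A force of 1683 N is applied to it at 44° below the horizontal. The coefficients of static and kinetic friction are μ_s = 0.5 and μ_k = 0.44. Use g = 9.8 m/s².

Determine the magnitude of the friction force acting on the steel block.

f ≈ 881 N

N = m g + P sin α = 833 + 1683×sin 44° = 2002 N.
The horizontal driving force is P cos α = 1211 N, so equilibrium needs friction f = 1211 N.
The static-friction limit is μ_s N = 1001 N.
The required friction exceeds μ_s N, so the steel block moves and f = μ_k N = 881 N.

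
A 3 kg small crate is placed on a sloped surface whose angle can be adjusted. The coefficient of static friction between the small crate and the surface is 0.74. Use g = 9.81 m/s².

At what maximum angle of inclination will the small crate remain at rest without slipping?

At the slip threshold, m g sin θ = μ_s · m g cos θ, so tan θ = μ_s.
θ_max = arctan(0.74) = 36.5°.

θ_max ≈ 36.5°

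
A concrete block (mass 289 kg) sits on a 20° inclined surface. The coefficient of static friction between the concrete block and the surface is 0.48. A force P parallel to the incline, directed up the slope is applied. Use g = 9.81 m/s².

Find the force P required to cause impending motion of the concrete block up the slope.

P ≈ 2250 N

At impending motion up the slope, friction acts down-slope at its limit: f = μ_s N.
P is parallel to the surface, so N = m g cos θ = 2660 N.
Along the incline: P = m g sin θ + μ_s N = 970 + 0.48×2660 = 2250 N.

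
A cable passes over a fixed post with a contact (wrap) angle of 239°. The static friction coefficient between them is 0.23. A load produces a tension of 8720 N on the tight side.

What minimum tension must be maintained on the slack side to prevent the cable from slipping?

Capstan equation at impending slip: T_tight/T_slack = e^{μβ}.
β = 239° = 4.171 rad; e^{μβ} = e^{0.23×4.171} = 2.61.
T_slack = T_tight / e^{μβ} = 8720 / 2.61 = 3340 N.

T_min ≈ 3340 N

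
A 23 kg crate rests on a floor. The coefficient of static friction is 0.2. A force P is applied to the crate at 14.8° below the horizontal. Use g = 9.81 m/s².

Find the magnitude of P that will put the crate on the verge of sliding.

N = m g + P sin α (the push presses the crate into the floor).
At impending slip, P cos α = μ_s N = μ_s (m g + P sin α).
Solving: P (cos α − μ_s sin α) = μ_s m g → P = 0.2×226/(cos 14.8° − 0.2 sin 14.8°) = 45.1/0.9157 = 49.3 N.

P ≈ 49.3 N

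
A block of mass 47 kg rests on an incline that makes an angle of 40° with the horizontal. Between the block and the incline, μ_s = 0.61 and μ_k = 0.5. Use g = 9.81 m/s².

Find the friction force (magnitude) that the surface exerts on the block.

Perpendicular to the surface, N = m g cos θ = 47·9.81·cos 40° = 353.2 N.
For equilibrium along the incline, friction must balance the weight component: f = m g sin θ = 296.4 N up the slope.
Static friction can supply at most μ_s N = 215.5 N.
Since |296.4| > 215.5 N, static friction cannot hold it; the block slides down the incline and kinetic friction applies: f = μ_k N = 0.5 × 353.2 = 177 N.

f ≈ 177 N (up the incline)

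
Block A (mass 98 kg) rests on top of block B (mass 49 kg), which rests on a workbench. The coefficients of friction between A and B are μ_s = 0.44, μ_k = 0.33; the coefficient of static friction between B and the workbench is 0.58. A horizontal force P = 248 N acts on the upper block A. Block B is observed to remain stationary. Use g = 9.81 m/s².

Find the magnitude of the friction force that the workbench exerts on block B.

f ≈ 248 N

Normal force at the A–B interface: N₁ = m_A g = 961.4 N.
So the A–B interface can sustain at most μ_s N₁ = 423 N of static friction.
Since P = 248 N ≤ 423 N, A does not slip on B; friction on A equals P = 248 N.
B experiences an equal 248 N forward from A (third law). B is in equilibrium, so the floor supplies f₂ = 248 N of static friction (limit μ_s(m_A+m_B)g = 836.4 N, not exceeded).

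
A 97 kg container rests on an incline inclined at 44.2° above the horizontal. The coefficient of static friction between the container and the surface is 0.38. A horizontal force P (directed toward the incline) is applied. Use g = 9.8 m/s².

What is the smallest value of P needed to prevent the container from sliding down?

P_min ≈ 411 N

The container tends to slide down (tan θ > μ_s), so at the point of impending slip friction acts up-slope at its limit: f = μ_s N.
Perpendicular to the incline: N = m g cos θ + P sin θ.
Along the incline: P cos θ + μ_s N = m g sin θ, i.e. P cos θ + μ_s (m g cos θ + P sin θ) = m g sin θ.
Solving, P (cos θ + μ_s sin θ) = m g (sin θ − μ_s cos θ), so P = 951×0.4247/0.9818 = 411 N.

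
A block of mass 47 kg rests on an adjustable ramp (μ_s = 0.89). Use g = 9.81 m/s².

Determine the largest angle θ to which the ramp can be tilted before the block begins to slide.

At the slip threshold, m g sin θ = μ_s · m g cos θ, so tan θ = μ_s.
θ_max = arctan(0.89) = 41.7°.

θ_max ≈ 41.7°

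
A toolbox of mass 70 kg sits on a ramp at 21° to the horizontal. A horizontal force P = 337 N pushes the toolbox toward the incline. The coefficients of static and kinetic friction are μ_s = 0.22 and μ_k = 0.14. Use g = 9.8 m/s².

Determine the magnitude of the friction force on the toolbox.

f ≈ 68.8 N (down the incline)

The horizontal push has a component P sin θ into the surface, so N = m g cos θ + P sin θ = 640.4 + 120.8 = 761.2 N.
Along the incline, the net driving force (taking up-slope positive) is P cos θ − m g sin θ = 314.6 − 245.8 = 68.78 N, so equilibrium requires friction f = -68.78 N (down-slope).
Maximum static friction: μ_s N = 0.22 × 761.2 = 167.5 N.
Since 68.78 N is within the 167.5 N limit, the toolbox stays put and friction is exactly 68.8 N.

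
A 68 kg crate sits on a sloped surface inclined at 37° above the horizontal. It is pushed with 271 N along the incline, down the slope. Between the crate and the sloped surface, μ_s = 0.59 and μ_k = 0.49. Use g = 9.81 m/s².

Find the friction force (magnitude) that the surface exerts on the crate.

Perpendicular to the surface, N = m g cos θ = 68·9.81·cos 37° = 532.8 N.
For equilibrium along the incline the friction force must supply f = m g sin θ + P = 401.5 + 271 = 672.5 N (positive meaning up-slope).
Maximum static friction available: μ_s N = 0.59 × 532.8 = 314.3 N.
Since |672.5| > 314.3 N, static friction cannot hold it; the crate slides down the incline and kinetic friction applies: f = μ_k N = 0.49 × 532.8 = 261 N.

f ≈ 261 N (up the incline)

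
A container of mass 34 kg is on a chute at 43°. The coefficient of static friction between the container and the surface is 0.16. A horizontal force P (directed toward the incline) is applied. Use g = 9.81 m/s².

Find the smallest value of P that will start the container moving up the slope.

At impending motion up the slope, friction acts down-slope at its limit: f = μ_s N.
Perpendicular to the incline: N = m g cos θ + P sin θ.
Along the incline: P cos θ = m g sin θ + μ_s N = m g sin θ + μ_s (m g cos θ + P sin θ).
Solving, P (cos θ − μ_s sin θ) = m g (sin θ + μ_s cos θ), so P = 34×9.81×(sin 43° + 0.16 cos 43°)/(cos 43° − 0.16 sin 43°) = 334×0.799/0.6222 = 428 N.

P ≈ 428 N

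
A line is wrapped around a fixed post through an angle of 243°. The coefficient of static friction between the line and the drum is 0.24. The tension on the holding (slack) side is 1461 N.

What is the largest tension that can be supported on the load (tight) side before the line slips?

T_max ≈ 4040 N

At impending slip the capstan equation gives T₂/T₁ = e^{μβ} with β in radians.
β = 243° × π/180 = 4.241 rad.
e^{μβ} = e^{0.24×4.241} = 2.767.
T₂ = T₁ · e^{μβ} = 1461 × 2.767 = 4040 N.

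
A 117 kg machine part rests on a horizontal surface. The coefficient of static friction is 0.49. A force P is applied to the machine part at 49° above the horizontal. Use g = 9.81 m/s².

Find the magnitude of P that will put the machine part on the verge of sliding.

N = m g − P sin α (the pull lifts the machine part).
At impending slip, P cos α = μ_s N = μ_s (m g − P sin α).
Solving: P (cos α + μ_s sin α) = μ_s m g → P = 0.49×1150/(cos 49° + 0.49 sin 49°) = 562/1.026 = 548 N.

P ≈ 548 N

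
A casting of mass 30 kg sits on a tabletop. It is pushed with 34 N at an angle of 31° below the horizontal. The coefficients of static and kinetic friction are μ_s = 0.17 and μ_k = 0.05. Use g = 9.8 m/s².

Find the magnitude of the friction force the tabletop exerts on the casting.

f ≈ 29.1 N

The vertical component of P adds to the normal force: N = m g + P sin α = 294 + 17.51 = 311.5 N.
For equilibrium, f = P cos α = 34×cos 31° = 29.14 N.
μ_s N = 0.17 × 311.5 = 52.96 N.
Since 29.14 N does not exceed the limit, the casting stays at rest and f = 29.1 N.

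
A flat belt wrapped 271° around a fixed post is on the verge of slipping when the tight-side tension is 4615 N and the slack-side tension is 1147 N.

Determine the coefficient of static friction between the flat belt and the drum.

T₂/T₁ = e^{μβ} → μ = ln(T₂/T₁)/β.
β = 271° = 4.73 rad.
μ = ln(4615/1147)/4.73 = ln(4.024)/4.73 = 0.294.

μ ≈ 0.294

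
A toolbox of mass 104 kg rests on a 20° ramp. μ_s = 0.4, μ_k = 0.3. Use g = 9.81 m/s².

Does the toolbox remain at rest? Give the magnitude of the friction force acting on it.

f ≈ 349 N

N = m g cos θ = 959 N.
Down-slope weight component: m g sin θ = 349 N.
μ_s N = 383 N.
349 ≤ 383 N, so it stays put; friction = 349 N.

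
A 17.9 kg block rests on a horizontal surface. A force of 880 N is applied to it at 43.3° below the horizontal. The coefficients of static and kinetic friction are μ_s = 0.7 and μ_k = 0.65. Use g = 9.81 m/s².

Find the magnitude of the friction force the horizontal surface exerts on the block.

f ≈ 506 N

Vertical equilibrium gives N = m g + P sin α = 779.1 N.
For equilibrium, f = P cos α = 880×cos 43.3° = 640.4 N.
μ_s N = 0.7 × 779.1 = 545.4 N.
The required friction exceeds μ_s N, so the block moves and f = μ_k N = 506 N.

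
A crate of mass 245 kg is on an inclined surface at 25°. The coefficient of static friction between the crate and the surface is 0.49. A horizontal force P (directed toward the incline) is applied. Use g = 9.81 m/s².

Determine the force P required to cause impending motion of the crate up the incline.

P ≈ 2980 N

At impending motion up the slope, friction acts down-slope at its limit: f = μ_s N.
Perpendicular to the incline: N = m g cos θ + P sin θ.
Along the incline: P cos θ = m g sin θ + μ_s N = m g sin θ + μ_s (m g cos θ + P sin θ).
Solving, P (cos θ − μ_s sin θ) = m g (sin θ + μ_s cos θ), so P = 245×9.81×(sin 25° + 0.49 cos 25°)/(cos 25° − 0.49 sin 25°) = 2400×0.8667/0.6992 = 2980 N.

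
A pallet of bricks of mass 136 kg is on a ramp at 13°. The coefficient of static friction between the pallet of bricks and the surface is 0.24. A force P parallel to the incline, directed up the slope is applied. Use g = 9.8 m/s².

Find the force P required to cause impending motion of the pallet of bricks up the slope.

At impending motion up the slope, friction acts down-slope at its limit: f = μ_s N.
P is parallel to the surface, so N = m g cos θ = 1300 N.
Along the incline: P = m g sin θ + μ_s N = 300 + 0.24×1300 = 611 N.

P ≈ 611 N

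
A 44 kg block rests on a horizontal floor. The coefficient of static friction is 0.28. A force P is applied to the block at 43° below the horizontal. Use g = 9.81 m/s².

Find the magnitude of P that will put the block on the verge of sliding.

N = m g + P sin α (the push presses the block into the horizontal floor).
At impending slip, P cos α = μ_s N = μ_s (m g + P sin α).
Solving: P (cos α − μ_s sin α) = μ_s m g → P = 0.28×432/(cos 43° − 0.28 sin 43°) = 121/0.5404 = 224 N.

P ≈ 224 N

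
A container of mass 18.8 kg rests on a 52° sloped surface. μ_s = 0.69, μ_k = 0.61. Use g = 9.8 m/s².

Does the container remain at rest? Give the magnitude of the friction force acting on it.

N = m g cos θ = 113 N.
Down-slope weight component: m g sin θ = 145 N.
μ_s N = 78.3 N.
145 > 78.3 N, so it slides; kinetic friction f = μ_k N = 0.61×113 = 69.2 N.

f ≈ 69.2 N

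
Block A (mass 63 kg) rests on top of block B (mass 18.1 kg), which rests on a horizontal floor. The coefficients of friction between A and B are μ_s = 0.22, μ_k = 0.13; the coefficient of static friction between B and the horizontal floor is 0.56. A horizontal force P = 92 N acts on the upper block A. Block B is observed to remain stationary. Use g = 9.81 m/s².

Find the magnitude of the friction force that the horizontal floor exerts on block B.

f ≈ 92 N

Between the blocks, N₁ = m_A g = 618 N.
Maximum static friction on A from B: μ_s N₁ = 0.22×618 = 136 N.
Since P = 92 N ≤ 136 N, A does not slip on B; friction on A equals P = 92 N.
By Newton's third law B feels 92 N forward from A. With B stationary, the floor's static friction on B balances it: f₂ = 92 N (well within μ_s(m_A+m_B)g = 445.5 N).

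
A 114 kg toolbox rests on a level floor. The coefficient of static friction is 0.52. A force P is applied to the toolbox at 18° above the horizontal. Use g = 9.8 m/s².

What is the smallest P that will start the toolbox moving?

P ≈ 523 N

N = m g − P sin α (the pull lifts the toolbox).
At impending slip, P cos α = μ_s N = μ_s (m g − P sin α).
Solving: P (cos α + μ_s sin α) = μ_s m g → P = 0.52×1120/(cos 18° + 0.52 sin 18°) = 581/1.112 = 523 N.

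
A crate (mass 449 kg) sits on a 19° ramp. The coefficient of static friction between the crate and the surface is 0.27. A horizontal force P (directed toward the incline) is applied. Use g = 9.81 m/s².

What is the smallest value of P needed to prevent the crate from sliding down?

P_min ≈ 300 N

The crate tends to slide down (tan θ > μ_s), so at the point of impending slip friction acts up-slope at its limit: f = μ_s N.
Perpendicular to the incline: N = m g cos θ + P sin θ.
Along the incline: P cos θ + μ_s N = m g sin θ, i.e. P cos θ + μ_s (m g cos θ + P sin θ) = m g sin θ.
Solving, P (cos θ + μ_s sin θ) = m g (sin θ − μ_s cos θ), so P = 4400×0.07028/1.033 = 300 N.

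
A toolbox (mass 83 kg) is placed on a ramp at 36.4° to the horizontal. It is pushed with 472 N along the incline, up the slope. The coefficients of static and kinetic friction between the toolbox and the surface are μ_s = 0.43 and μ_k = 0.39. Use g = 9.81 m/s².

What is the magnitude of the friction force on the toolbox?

f ≈ 11.2 N (up the incline)

Perpendicular to the surface, N = m g cos θ = 83·9.81·cos 36.4° = 655.4 N.
The friction needed for equilibrium is m g sin θ − P = 483.2 − 472 = 11.18 N, measured positive up-slope.
Static friction can supply at most μ_s N = 281.8 N.
Since |11.18| ≤ 281.8 N, no slip — friction simply equals what equilibrium demands.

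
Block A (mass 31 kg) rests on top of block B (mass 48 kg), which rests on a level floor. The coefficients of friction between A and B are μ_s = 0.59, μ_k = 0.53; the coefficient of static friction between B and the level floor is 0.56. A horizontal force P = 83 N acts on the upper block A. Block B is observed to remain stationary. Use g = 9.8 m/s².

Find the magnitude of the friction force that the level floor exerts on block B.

f ≈ 83 N

Normal force at the A–B interface: N₁ = m_A g = 303.8 N.
Maximum static friction on A from B: μ_s N₁ = 0.59×303.8 = 179.2 N.
Since P = 83 N ≤ 179.2 N, A does not slip on B; friction on A equals P = 83 N.
By Newton's third law B feels 83 N forward from A. With B stationary, the floor's static friction on B balances it: f₂ = 83 N (well within μ_s(m_A+m_B)g = 433.6 N).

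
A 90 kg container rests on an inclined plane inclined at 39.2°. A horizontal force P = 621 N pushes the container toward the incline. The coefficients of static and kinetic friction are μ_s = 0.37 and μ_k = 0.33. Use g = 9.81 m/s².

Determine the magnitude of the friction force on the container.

f ≈ 76.8 N (up the incline)

Resolve perpendicular to the incline: N = m g cos θ + P sin θ = 90×9.81×cos 39.2° + 621×sin 39.2° = 1077 N.
Along the incline, the net driving force (taking up-slope positive) is P cos θ − m g sin θ = 481.2 − 558 = -76.78 N, so equilibrium requires friction f = 76.78 N (up-slope).
Maximum static friction: μ_s N = 0.37 × 1077 = 398.4 N.
|f_req| = 76.78 ≤ 398.4 N → the container is in equilibrium; friction equals the required value.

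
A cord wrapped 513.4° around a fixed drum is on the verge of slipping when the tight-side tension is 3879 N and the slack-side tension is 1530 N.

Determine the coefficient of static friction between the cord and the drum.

T₂/T₁ = e^{μβ} → μ = ln(T₂/T₁)/β.
β = 513.4° = 8.961 rad.
μ = ln(3879/1530)/8.961 = ln(2.535)/8.961 = 0.104.

μ ≈ 0.104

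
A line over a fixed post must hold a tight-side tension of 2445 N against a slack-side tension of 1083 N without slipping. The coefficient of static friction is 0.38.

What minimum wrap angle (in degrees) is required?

T₂/T₁ = e^{μβ} → β = ln(T₂/T₁)/μ.
β = ln(2445/1083)/0.38 = 0.8143/0.38 = 2.143 rad.
In degrees: β = 2.143 × 180/π = 123°.

β_min ≈ 123°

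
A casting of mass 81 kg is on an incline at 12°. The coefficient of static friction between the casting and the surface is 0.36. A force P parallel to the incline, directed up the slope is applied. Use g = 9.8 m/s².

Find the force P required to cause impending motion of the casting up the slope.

At impending motion up the slope, friction acts down-slope at its limit: f = μ_s N.
P is parallel to the surface, so N = m g cos θ = 776 N.
Along the incline: P = m g sin θ + μ_s N = 165 + 0.36×776 = 445 N.

P ≈ 445 N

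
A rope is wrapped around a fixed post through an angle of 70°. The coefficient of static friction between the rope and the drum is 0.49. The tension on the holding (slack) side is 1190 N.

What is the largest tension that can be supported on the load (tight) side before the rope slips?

At impending slip the capstan equation gives T₂/T₁ = e^{μβ} with β in radians.
β = 70° × π/180 = 1.222 rad.
e^{μβ} = e^{0.49×1.222} = 1.82.
T₂ = T₁ · e^{μβ} = 1190 × 1.82 = 2170 N.

T_max ≈ 2170 N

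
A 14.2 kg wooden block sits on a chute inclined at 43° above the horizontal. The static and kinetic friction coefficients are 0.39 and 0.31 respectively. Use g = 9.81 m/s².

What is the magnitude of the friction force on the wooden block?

Normal force: N = m g cos θ = 14.2 × 9.81 × cos 43° = 101.9 N.
Along the slope the weight component is m g sin θ = 95 N; friction must supply exactly this, acting up-slope.
The static-friction ceiling is μ_s N = 0.39 × 101.9 = 39.73 N.
Since |95| > 39.73 N, static friction cannot hold it; the wooden block slides down the incline and kinetic friction applies: f = μ_k N = 0.31 × 101.9 = 31.6 N.

f ≈ 31.6 N (up the incline)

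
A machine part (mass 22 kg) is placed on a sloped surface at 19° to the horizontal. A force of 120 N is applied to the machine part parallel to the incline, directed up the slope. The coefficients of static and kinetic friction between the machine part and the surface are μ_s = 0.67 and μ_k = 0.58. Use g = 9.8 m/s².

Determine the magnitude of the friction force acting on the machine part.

Normal force: N = m g cos θ = 22 × 9.8 × cos 19° = 203.9 N.
For equilibrium along the incline the friction force must supply f = m g sin θ − P = 70.19 − 120 = -49.81 N (positive meaning up-slope).
Maximum static friction available: μ_s N = 0.67 × 203.9 = 136.6 N.
Since |-49.81| ≤ 136.6 N, the machine part remains in static equilibrium and friction takes exactly the required value.

f ≈ 49.8 N (down the incline)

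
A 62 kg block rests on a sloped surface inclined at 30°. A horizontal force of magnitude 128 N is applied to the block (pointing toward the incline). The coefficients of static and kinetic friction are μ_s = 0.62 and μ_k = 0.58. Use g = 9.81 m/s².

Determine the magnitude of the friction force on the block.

f ≈ 193 N (up the incline)

The horizontal push has a component P sin θ into the surface, so N = m g cos θ + P sin θ = 526.7 + 64 = 590.7 N.
Parallel to the incline: P cos θ − m g sin θ = 110.9 − 304.1 = -193.3 N; the friction needed to balance this is 193.3 N acting up the slope.
Maximum static friction: μ_s N = 0.62 × 590.7 = 366.3 N.
|f_req| = 193.3 ≤ 366.3 N → the block is in equilibrium; friction equals the required value.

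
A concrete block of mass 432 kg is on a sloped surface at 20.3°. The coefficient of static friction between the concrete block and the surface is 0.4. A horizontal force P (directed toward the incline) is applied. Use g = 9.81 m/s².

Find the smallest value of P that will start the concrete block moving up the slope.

At impending motion up the slope, friction acts down-slope at its limit: f = μ_s N.
Perpendicular to the incline: N = m g cos θ + P sin θ.
Along the incline: P cos θ = m g sin θ + μ_s N = m g sin θ + μ_s (m g cos θ + P sin θ).
Solving, P (cos θ − μ_s sin θ) = m g (sin θ + μ_s cos θ), so P = 432×9.81×(sin 20.3° + 0.4 cos 20.3°)/(cos 20.3° − 0.4 sin 20.3°) = 4240×0.7221/0.7991 = 3830 N.

P ≈ 3830 N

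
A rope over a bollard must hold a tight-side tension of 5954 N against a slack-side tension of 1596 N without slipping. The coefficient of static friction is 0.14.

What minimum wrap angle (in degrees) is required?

β_min ≈ 539°

T₂/T₁ = e^{μβ} → β = ln(T₂/T₁)/μ.
β = ln(5954/1596)/0.14 = 1.317/0.14 = 9.404 rad.
In degrees: β = 9.404 × 180/π = 539°.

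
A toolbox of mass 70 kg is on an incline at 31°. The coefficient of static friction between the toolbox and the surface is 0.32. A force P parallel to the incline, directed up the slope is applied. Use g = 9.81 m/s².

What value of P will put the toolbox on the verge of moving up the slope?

P ≈ 542 N

At impending motion up the slope, friction acts down-slope at its limit: f = μ_s N.
P is parallel to the surface, so N = m g cos θ = 589 N.
Along the incline: P = m g sin θ + μ_s N = 354 + 0.32×589 = 542 N.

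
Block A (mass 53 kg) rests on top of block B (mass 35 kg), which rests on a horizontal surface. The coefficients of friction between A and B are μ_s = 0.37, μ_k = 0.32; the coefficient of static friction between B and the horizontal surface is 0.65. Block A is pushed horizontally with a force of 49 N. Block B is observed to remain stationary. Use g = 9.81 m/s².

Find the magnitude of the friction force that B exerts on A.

f ≈ 49 N

The normal force B exerts on A is simply A's weight, N₁ = 519.9 N.
Maximum static friction on A from B: μ_s N₁ = 0.37×519.9 = 192.4 N.
Since P = 49 N ≤ 192.4 N, A does not slip on B; friction on A equals P = 49 N.
By Newton's third law B feels 49 N forward from A. With B stationary, the floor's static friction on B balances it: f₂ = 49 N (well within μ_s(m_A+m_B)g = 561.1 N).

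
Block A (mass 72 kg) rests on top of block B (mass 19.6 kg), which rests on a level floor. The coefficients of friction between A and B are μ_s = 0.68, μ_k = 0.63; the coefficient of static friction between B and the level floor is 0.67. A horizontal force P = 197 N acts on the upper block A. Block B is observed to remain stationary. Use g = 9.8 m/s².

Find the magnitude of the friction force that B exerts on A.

f ≈ 197 N

The normal force B exerts on A is simply A's weight, N₁ = 705.6 N.
Maximum static friction on A from B: μ_s N₁ = 0.68×705.6 = 479.8 N.
Since P = 197 N ≤ 479.8 N, A does not slip on B; friction on A equals P = 197 N.
By Newton's third law B feels 197 N forward from A. With B stationary, the floor's static friction on B balances it: f₂ = 197 N (well within μ_s(m_A+m_B)g = 601.4 N).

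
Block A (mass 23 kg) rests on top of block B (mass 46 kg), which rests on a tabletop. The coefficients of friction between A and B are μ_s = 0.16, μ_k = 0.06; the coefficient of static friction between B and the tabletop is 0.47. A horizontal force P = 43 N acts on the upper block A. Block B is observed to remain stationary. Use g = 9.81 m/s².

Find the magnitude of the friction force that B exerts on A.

f ≈ 13.5 N

The normal force B exerts on A is simply A's weight, N₁ = 225.6 N.
So the A–B interface can sustain at most μ_s N₁ = 36.1 N of static friction.
P = 43 N exceeds that limit, so A slips over B and the interface friction becomes kinetic: f₁ = μ_k N₁ = 0.06×225.6 = 13.5 N.
By Newton's third law B feels 13.5 N forward from A. With B stationary, the floor's static friction on B balances it: f₂ = 13.5 N (well within μ_s(m_A+m_B)g = 318.1 N).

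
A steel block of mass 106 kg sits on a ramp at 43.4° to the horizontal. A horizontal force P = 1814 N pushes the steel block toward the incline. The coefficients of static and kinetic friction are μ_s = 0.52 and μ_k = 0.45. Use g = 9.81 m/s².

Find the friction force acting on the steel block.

Normal direction: N = m g cos θ + P sin θ = 2002 N.
Parallel to the incline: P cos θ − m g sin θ = 1318 − 714.5 = 603.5 N; the friction needed to balance this is 603.5 N acting down the slope.
Maximum static friction: μ_s N = 0.52 × 2002 = 1041 N.
|f_req| = 603.5 ≤ 1041 N → the steel block is in equilibrium; friction equals the required value.

f ≈ 604 N (down the incline)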